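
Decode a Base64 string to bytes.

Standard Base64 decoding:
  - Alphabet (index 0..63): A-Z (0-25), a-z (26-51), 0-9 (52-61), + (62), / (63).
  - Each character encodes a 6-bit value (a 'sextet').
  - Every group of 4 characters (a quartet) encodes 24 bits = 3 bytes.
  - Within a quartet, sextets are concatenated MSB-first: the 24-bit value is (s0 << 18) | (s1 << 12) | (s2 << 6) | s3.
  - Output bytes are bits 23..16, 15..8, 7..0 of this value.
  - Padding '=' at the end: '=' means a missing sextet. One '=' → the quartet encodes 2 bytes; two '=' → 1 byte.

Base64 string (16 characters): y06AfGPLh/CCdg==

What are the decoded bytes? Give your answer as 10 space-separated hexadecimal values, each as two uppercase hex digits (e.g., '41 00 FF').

After char 0 ('y'=50): chars_in_quartet=1 acc=0x32 bytes_emitted=0
After char 1 ('0'=52): chars_in_quartet=2 acc=0xCB4 bytes_emitted=0
After char 2 ('6'=58): chars_in_quartet=3 acc=0x32D3A bytes_emitted=0
After char 3 ('A'=0): chars_in_quartet=4 acc=0xCB4E80 -> emit CB 4E 80, reset; bytes_emitted=3
After char 4 ('f'=31): chars_in_quartet=1 acc=0x1F bytes_emitted=3
After char 5 ('G'=6): chars_in_quartet=2 acc=0x7C6 bytes_emitted=3
After char 6 ('P'=15): chars_in_quartet=3 acc=0x1F18F bytes_emitted=3
After char 7 ('L'=11): chars_in_quartet=4 acc=0x7C63CB -> emit 7C 63 CB, reset; bytes_emitted=6
After char 8 ('h'=33): chars_in_quartet=1 acc=0x21 bytes_emitted=6
After char 9 ('/'=63): chars_in_quartet=2 acc=0x87F bytes_emitted=6
After char 10 ('C'=2): chars_in_quartet=3 acc=0x21FC2 bytes_emitted=6
After char 11 ('C'=2): chars_in_quartet=4 acc=0x87F082 -> emit 87 F0 82, reset; bytes_emitted=9
After char 12 ('d'=29): chars_in_quartet=1 acc=0x1D bytes_emitted=9
After char 13 ('g'=32): chars_in_quartet=2 acc=0x760 bytes_emitted=9
Padding '==': partial quartet acc=0x760 -> emit 76; bytes_emitted=10

Answer: CB 4E 80 7C 63 CB 87 F0 82 76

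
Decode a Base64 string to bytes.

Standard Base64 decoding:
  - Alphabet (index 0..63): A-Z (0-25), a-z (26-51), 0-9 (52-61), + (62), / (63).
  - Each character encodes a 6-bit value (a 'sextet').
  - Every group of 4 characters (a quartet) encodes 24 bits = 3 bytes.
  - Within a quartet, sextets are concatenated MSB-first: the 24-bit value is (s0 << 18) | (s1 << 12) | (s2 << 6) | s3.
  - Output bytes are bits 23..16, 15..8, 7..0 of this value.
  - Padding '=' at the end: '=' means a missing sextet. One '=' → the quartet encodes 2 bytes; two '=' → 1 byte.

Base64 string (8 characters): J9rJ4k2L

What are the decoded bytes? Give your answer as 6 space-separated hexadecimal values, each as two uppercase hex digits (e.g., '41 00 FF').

Answer: 27 DA C9 E2 4D 8B

Derivation:
After char 0 ('J'=9): chars_in_quartet=1 acc=0x9 bytes_emitted=0
After char 1 ('9'=61): chars_in_quartet=2 acc=0x27D bytes_emitted=0
After char 2 ('r'=43): chars_in_quartet=3 acc=0x9F6B bytes_emitted=0
After char 3 ('J'=9): chars_in_quartet=4 acc=0x27DAC9 -> emit 27 DA C9, reset; bytes_emitted=3
After char 4 ('4'=56): chars_in_quartet=1 acc=0x38 bytes_emitted=3
After char 5 ('k'=36): chars_in_quartet=2 acc=0xE24 bytes_emitted=3
After char 6 ('2'=54): chars_in_quartet=3 acc=0x38936 bytes_emitted=3
After char 7 ('L'=11): chars_in_quartet=4 acc=0xE24D8B -> emit E2 4D 8B, reset; bytes_emitted=6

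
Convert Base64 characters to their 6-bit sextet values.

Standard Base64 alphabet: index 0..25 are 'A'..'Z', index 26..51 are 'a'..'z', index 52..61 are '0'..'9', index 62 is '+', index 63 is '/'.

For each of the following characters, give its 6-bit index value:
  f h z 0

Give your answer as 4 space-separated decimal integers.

Answer: 31 33 51 52

Derivation:
'f': a..z range, 26 + ord('f') − ord('a') = 31
'h': a..z range, 26 + ord('h') − ord('a') = 33
'z': a..z range, 26 + ord('z') − ord('a') = 51
'0': 0..9 range, 52 + ord('0') − ord('0') = 52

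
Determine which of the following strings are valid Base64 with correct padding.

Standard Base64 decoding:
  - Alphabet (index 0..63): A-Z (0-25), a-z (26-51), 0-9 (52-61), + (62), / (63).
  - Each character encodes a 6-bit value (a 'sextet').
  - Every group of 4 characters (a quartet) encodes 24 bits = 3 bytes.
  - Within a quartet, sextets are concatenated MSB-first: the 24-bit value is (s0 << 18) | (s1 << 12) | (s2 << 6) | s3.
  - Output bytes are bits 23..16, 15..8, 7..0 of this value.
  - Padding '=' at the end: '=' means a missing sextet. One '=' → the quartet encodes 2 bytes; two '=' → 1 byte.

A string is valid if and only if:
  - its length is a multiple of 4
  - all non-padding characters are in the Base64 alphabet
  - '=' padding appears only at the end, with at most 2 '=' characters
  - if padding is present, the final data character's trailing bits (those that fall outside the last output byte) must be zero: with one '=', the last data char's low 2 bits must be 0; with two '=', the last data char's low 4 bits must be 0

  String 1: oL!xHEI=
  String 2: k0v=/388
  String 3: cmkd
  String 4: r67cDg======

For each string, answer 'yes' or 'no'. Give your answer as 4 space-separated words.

Answer: no no yes no

Derivation:
String 1: 'oL!xHEI=' → invalid (bad char(s): ['!'])
String 2: 'k0v=/388' → invalid (bad char(s): ['=']; '=' in middle)
String 3: 'cmkd' → valid
String 4: 'r67cDg======' → invalid (6 pad chars (max 2))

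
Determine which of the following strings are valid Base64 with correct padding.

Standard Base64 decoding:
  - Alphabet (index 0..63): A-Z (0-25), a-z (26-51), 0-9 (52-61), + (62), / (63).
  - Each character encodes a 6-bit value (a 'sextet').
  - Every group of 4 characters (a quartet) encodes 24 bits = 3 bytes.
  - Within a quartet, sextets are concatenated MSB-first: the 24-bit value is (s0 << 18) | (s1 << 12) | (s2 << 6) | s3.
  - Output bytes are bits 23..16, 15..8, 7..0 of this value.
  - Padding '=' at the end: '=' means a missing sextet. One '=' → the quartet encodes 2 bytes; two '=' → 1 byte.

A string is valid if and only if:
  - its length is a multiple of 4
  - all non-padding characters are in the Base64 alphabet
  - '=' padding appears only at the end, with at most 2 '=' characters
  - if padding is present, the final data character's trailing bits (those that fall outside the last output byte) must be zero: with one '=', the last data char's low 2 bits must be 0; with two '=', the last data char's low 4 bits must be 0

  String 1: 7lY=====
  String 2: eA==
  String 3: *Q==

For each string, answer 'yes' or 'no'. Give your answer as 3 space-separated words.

String 1: '7lY=====' → invalid (5 pad chars (max 2))
String 2: 'eA==' → valid
String 3: '*Q==' → invalid (bad char(s): ['*'])

Answer: no yes no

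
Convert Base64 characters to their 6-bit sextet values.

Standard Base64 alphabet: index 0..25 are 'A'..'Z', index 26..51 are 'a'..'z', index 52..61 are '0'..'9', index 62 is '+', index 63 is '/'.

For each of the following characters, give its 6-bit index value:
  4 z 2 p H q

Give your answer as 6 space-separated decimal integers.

Answer: 56 51 54 41 7 42

Derivation:
'4': 0..9 range, 52 + ord('4') − ord('0') = 56
'z': a..z range, 26 + ord('z') − ord('a') = 51
'2': 0..9 range, 52 + ord('2') − ord('0') = 54
'p': a..z range, 26 + ord('p') − ord('a') = 41
'H': A..Z range, ord('H') − ord('A') = 7
'q': a..z range, 26 + ord('q') − ord('a') = 42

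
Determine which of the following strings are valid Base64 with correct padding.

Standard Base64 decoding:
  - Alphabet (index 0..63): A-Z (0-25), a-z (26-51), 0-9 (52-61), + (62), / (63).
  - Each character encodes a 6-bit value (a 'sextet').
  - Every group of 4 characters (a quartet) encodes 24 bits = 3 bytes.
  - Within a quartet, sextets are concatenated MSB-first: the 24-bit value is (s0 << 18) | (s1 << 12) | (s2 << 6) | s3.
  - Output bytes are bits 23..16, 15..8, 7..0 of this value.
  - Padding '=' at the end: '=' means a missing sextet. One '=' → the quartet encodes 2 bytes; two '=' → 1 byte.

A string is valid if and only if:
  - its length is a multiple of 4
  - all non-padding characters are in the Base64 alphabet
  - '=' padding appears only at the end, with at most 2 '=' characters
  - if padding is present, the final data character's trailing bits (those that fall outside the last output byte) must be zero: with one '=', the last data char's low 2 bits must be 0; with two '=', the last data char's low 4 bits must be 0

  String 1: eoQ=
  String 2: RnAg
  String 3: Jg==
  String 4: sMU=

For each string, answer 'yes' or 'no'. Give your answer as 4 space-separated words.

Answer: yes yes yes yes

Derivation:
String 1: 'eoQ=' → valid
String 2: 'RnAg' → valid
String 3: 'Jg==' → valid
String 4: 'sMU=' → valid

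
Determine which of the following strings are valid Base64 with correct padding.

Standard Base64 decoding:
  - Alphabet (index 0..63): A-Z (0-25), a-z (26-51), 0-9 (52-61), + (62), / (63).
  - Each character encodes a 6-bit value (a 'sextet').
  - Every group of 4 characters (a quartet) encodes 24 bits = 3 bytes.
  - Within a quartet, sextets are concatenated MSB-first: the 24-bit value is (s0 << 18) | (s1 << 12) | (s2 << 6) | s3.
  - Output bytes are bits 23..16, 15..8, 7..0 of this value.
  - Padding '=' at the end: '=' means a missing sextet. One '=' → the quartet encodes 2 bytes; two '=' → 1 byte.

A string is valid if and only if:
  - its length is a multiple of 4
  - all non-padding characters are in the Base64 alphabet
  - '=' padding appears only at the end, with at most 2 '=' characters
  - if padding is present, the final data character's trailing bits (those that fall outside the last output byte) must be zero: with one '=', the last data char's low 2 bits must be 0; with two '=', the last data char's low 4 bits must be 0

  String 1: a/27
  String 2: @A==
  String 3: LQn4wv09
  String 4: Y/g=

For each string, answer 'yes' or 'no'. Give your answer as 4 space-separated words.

Answer: yes no yes yes

Derivation:
String 1: 'a/27' → valid
String 2: '@A==' → invalid (bad char(s): ['@'])
String 3: 'LQn4wv09' → valid
String 4: 'Y/g=' → valid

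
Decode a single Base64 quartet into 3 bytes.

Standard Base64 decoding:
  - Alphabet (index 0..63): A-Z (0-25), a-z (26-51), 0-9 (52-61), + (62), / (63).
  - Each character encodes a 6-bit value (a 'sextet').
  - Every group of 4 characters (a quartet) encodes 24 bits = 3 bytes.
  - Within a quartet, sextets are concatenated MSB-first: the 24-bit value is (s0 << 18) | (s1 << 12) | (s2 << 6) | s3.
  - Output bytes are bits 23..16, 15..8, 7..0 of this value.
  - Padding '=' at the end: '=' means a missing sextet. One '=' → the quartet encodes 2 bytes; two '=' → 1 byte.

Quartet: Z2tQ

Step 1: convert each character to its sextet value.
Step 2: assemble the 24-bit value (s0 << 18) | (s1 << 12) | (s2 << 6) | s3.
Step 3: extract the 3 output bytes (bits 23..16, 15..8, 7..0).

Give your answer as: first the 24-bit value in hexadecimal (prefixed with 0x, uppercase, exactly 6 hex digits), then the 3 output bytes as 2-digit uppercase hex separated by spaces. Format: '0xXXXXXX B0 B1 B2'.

Answer: 0x676B50 67 6B 50

Derivation:
Sextets: Z=25, 2=54, t=45, Q=16
24-bit: (25<<18) | (54<<12) | (45<<6) | 16
      = 0x640000 | 0x036000 | 0x000B40 | 0x000010
      = 0x676B50
Bytes: (v>>16)&0xFF=67, (v>>8)&0xFF=6B, v&0xFF=50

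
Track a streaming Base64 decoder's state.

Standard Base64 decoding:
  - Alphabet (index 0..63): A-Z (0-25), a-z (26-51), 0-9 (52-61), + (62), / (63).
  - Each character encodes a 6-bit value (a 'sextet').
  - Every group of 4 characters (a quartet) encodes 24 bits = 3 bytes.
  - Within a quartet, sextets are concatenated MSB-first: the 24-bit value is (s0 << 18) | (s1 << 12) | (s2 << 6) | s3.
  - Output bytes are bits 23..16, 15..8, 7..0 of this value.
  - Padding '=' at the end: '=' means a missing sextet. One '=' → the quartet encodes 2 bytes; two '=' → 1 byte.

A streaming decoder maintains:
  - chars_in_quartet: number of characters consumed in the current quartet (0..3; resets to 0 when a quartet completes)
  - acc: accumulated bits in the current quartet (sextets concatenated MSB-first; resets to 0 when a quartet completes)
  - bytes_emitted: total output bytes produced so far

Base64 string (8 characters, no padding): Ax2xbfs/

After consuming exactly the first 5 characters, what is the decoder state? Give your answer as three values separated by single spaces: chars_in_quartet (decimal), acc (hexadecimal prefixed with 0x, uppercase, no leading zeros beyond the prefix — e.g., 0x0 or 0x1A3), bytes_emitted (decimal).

After char 0 ('A'=0): chars_in_quartet=1 acc=0x0 bytes_emitted=0
After char 1 ('x'=49): chars_in_quartet=2 acc=0x31 bytes_emitted=0
After char 2 ('2'=54): chars_in_quartet=3 acc=0xC76 bytes_emitted=0
After char 3 ('x'=49): chars_in_quartet=4 acc=0x31DB1 -> emit 03 1D B1, reset; bytes_emitted=3
After char 4 ('b'=27): chars_in_quartet=1 acc=0x1B bytes_emitted=3

Answer: 1 0x1B 3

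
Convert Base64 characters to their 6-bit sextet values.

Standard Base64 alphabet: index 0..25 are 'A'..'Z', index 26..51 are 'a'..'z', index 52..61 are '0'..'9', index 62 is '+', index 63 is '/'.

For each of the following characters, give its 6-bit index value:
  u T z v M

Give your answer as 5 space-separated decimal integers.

Answer: 46 19 51 47 12

Derivation:
'u': a..z range, 26 + ord('u') − ord('a') = 46
'T': A..Z range, ord('T') − ord('A') = 19
'z': a..z range, 26 + ord('z') − ord('a') = 51
'v': a..z range, 26 + ord('v') − ord('a') = 47
'M': A..Z range, ord('M') − ord('A') = 12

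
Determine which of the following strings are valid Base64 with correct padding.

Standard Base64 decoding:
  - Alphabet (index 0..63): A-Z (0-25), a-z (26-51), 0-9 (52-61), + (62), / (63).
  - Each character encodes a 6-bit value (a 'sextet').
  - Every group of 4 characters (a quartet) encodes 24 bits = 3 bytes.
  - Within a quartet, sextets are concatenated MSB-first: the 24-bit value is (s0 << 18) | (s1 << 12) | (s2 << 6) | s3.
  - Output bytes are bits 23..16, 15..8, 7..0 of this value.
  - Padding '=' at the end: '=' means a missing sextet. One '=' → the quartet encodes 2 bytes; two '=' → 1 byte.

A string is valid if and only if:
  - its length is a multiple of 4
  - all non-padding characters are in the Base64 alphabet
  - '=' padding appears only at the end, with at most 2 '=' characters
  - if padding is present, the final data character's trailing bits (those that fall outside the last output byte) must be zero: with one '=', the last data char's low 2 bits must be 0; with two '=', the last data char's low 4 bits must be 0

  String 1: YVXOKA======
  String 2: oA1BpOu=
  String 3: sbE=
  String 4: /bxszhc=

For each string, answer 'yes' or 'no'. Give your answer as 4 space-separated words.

String 1: 'YVXOKA======' → invalid (6 pad chars (max 2))
String 2: 'oA1BpOu=' → invalid (bad trailing bits)
String 3: 'sbE=' → valid
String 4: '/bxszhc=' → valid

Answer: no no yes yes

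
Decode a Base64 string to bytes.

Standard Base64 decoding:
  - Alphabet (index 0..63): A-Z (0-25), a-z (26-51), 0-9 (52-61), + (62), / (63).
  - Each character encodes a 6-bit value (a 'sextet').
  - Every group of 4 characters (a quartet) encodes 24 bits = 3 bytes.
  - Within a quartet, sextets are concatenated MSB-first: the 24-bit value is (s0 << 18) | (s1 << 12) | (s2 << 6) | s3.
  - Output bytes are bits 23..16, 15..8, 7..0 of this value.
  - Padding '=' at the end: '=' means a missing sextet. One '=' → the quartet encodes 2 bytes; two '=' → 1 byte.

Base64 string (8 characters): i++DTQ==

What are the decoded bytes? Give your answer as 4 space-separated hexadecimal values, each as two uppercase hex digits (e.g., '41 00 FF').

After char 0 ('i'=34): chars_in_quartet=1 acc=0x22 bytes_emitted=0
After char 1 ('+'=62): chars_in_quartet=2 acc=0x8BE bytes_emitted=0
After char 2 ('+'=62): chars_in_quartet=3 acc=0x22FBE bytes_emitted=0
After char 3 ('D'=3): chars_in_quartet=4 acc=0x8BEF83 -> emit 8B EF 83, reset; bytes_emitted=3
After char 4 ('T'=19): chars_in_quartet=1 acc=0x13 bytes_emitted=3
After char 5 ('Q'=16): chars_in_quartet=2 acc=0x4D0 bytes_emitted=3
Padding '==': partial quartet acc=0x4D0 -> emit 4D; bytes_emitted=4

Answer: 8B EF 83 4D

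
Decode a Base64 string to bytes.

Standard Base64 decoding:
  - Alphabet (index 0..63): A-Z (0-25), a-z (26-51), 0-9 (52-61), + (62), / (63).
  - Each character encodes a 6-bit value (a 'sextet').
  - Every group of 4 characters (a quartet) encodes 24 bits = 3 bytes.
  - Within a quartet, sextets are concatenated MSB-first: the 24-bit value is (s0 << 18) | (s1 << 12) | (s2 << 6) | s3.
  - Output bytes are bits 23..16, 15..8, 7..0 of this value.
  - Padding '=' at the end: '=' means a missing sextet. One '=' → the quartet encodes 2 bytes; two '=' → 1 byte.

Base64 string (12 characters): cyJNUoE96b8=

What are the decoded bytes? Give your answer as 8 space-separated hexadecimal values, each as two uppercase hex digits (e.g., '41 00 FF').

After char 0 ('c'=28): chars_in_quartet=1 acc=0x1C bytes_emitted=0
After char 1 ('y'=50): chars_in_quartet=2 acc=0x732 bytes_emitted=0
After char 2 ('J'=9): chars_in_quartet=3 acc=0x1CC89 bytes_emitted=0
After char 3 ('N'=13): chars_in_quartet=4 acc=0x73224D -> emit 73 22 4D, reset; bytes_emitted=3
After char 4 ('U'=20): chars_in_quartet=1 acc=0x14 bytes_emitted=3
After char 5 ('o'=40): chars_in_quartet=2 acc=0x528 bytes_emitted=3
After char 6 ('E'=4): chars_in_quartet=3 acc=0x14A04 bytes_emitted=3
After char 7 ('9'=61): chars_in_quartet=4 acc=0x52813D -> emit 52 81 3D, reset; bytes_emitted=6
After char 8 ('6'=58): chars_in_quartet=1 acc=0x3A bytes_emitted=6
After char 9 ('b'=27): chars_in_quartet=2 acc=0xE9B bytes_emitted=6
After char 10 ('8'=60): chars_in_quartet=3 acc=0x3A6FC bytes_emitted=6
Padding '=': partial quartet acc=0x3A6FC -> emit E9 BF; bytes_emitted=8

Answer: 73 22 4D 52 81 3D E9 BF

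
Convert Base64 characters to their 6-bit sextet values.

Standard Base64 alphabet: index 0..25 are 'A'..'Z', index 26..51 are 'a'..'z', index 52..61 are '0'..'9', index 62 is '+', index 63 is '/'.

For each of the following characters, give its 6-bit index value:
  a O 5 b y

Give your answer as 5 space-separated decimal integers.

'a': a..z range, 26 + ord('a') − ord('a') = 26
'O': A..Z range, ord('O') − ord('A') = 14
'5': 0..9 range, 52 + ord('5') − ord('0') = 57
'b': a..z range, 26 + ord('b') − ord('a') = 27
'y': a..z range, 26 + ord('y') − ord('a') = 50

Answer: 26 14 57 27 50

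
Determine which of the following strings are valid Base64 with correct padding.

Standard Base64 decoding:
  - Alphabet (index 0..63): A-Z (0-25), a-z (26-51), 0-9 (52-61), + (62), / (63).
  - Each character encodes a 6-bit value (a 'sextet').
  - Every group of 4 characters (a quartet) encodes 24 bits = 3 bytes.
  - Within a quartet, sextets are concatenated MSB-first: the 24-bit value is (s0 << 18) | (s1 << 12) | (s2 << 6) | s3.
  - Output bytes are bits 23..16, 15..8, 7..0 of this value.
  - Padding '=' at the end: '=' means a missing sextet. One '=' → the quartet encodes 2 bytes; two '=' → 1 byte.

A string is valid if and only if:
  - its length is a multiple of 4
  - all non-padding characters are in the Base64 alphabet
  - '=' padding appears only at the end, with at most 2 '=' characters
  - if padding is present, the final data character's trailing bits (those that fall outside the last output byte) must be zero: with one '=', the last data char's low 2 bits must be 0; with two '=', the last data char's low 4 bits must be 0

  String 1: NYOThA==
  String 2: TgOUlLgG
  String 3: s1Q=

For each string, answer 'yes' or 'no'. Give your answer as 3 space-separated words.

String 1: 'NYOThA==' → valid
String 2: 'TgOUlLgG' → valid
String 3: 's1Q=' → valid

Answer: yes yes yes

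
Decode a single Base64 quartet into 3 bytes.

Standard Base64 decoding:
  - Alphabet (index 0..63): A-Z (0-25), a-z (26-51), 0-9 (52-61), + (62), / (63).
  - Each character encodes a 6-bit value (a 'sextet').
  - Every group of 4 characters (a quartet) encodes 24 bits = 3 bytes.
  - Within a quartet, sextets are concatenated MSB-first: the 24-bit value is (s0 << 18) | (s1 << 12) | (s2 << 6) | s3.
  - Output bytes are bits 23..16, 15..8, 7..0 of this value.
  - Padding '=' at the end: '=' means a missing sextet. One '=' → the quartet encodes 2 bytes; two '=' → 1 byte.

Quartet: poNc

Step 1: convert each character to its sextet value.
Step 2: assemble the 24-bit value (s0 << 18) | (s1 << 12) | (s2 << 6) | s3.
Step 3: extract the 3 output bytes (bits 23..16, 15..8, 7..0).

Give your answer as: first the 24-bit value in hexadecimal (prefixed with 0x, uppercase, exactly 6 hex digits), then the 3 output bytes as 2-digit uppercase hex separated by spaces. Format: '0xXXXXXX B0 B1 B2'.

Answer: 0xA6835C A6 83 5C

Derivation:
Sextets: p=41, o=40, N=13, c=28
24-bit: (41<<18) | (40<<12) | (13<<6) | 28
      = 0xA40000 | 0x028000 | 0x000340 | 0x00001C
      = 0xA6835C
Bytes: (v>>16)&0xFF=A6, (v>>8)&0xFF=83, v&0xFF=5C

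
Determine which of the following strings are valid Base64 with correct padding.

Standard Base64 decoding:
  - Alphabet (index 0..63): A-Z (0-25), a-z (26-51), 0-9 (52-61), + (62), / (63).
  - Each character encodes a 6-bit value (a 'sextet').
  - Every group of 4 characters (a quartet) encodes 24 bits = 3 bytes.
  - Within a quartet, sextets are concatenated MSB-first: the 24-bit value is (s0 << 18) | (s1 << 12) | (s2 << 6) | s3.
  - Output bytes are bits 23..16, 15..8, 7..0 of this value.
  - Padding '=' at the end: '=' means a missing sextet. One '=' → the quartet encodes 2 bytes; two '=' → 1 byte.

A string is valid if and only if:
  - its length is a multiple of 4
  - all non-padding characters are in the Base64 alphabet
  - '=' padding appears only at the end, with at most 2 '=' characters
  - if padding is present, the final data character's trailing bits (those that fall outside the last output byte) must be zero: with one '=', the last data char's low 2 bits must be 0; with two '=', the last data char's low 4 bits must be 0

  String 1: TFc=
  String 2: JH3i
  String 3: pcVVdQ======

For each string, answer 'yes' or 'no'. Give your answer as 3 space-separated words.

String 1: 'TFc=' → valid
String 2: 'JH3i' → valid
String 3: 'pcVVdQ======' → invalid (6 pad chars (max 2))

Answer: yes yes no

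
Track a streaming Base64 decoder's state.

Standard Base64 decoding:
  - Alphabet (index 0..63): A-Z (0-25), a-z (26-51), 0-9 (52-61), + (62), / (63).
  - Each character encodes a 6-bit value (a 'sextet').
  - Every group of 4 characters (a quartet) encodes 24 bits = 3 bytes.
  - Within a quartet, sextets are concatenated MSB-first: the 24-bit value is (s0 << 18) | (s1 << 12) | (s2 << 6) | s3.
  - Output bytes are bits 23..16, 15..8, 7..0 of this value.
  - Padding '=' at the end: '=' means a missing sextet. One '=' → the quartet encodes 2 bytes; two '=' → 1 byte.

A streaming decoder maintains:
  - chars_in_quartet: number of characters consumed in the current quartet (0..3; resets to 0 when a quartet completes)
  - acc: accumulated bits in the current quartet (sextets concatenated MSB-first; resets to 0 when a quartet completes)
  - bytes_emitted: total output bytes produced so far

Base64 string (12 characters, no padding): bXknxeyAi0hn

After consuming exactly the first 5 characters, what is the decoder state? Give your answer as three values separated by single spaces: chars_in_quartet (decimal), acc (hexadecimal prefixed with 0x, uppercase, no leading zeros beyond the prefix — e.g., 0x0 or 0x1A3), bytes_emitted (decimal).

After char 0 ('b'=27): chars_in_quartet=1 acc=0x1B bytes_emitted=0
After char 1 ('X'=23): chars_in_quartet=2 acc=0x6D7 bytes_emitted=0
After char 2 ('k'=36): chars_in_quartet=3 acc=0x1B5E4 bytes_emitted=0
After char 3 ('n'=39): chars_in_quartet=4 acc=0x6D7927 -> emit 6D 79 27, reset; bytes_emitted=3
After char 4 ('x'=49): chars_in_quartet=1 acc=0x31 bytes_emitted=3

Answer: 1 0x31 3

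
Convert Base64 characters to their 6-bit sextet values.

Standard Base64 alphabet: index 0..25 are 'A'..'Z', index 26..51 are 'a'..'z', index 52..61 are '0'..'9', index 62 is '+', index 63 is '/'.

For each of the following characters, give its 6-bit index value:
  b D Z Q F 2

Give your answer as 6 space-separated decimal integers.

'b': a..z range, 26 + ord('b') − ord('a') = 27
'D': A..Z range, ord('D') − ord('A') = 3
'Z': A..Z range, ord('Z') − ord('A') = 25
'Q': A..Z range, ord('Q') − ord('A') = 16
'F': A..Z range, ord('F') − ord('A') = 5
'2': 0..9 range, 52 + ord('2') − ord('0') = 54

Answer: 27 3 25 16 5 54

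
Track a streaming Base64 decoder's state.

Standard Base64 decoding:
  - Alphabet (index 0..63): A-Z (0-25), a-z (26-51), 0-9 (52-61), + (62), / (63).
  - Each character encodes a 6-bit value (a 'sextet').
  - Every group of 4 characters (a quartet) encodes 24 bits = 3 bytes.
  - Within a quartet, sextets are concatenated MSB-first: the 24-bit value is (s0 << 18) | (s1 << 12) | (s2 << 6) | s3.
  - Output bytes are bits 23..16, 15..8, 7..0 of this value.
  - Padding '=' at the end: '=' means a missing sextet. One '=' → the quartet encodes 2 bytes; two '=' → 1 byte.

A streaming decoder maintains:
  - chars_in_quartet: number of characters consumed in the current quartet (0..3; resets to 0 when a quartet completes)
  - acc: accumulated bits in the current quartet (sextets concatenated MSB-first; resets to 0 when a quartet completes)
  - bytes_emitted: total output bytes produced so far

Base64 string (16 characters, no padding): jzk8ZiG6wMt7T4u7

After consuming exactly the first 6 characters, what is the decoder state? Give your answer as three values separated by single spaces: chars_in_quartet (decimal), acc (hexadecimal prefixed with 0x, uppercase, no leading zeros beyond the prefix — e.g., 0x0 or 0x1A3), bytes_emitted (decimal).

Answer: 2 0x662 3

Derivation:
After char 0 ('j'=35): chars_in_quartet=1 acc=0x23 bytes_emitted=0
After char 1 ('z'=51): chars_in_quartet=2 acc=0x8F3 bytes_emitted=0
After char 2 ('k'=36): chars_in_quartet=3 acc=0x23CE4 bytes_emitted=0
After char 3 ('8'=60): chars_in_quartet=4 acc=0x8F393C -> emit 8F 39 3C, reset; bytes_emitted=3
After char 4 ('Z'=25): chars_in_quartet=1 acc=0x19 bytes_emitted=3
After char 5 ('i'=34): chars_in_quartet=2 acc=0x662 bytes_emitted=3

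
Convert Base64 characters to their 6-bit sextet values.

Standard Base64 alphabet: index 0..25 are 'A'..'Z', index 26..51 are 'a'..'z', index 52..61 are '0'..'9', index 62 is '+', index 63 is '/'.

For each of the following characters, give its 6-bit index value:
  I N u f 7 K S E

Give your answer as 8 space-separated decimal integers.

'I': A..Z range, ord('I') − ord('A') = 8
'N': A..Z range, ord('N') − ord('A') = 13
'u': a..z range, 26 + ord('u') − ord('a') = 46
'f': a..z range, 26 + ord('f') − ord('a') = 31
'7': 0..9 range, 52 + ord('7') − ord('0') = 59
'K': A..Z range, ord('K') − ord('A') = 10
'S': A..Z range, ord('S') − ord('A') = 18
'E': A..Z range, ord('E') − ord('A') = 4

Answer: 8 13 46 31 59 10 18 4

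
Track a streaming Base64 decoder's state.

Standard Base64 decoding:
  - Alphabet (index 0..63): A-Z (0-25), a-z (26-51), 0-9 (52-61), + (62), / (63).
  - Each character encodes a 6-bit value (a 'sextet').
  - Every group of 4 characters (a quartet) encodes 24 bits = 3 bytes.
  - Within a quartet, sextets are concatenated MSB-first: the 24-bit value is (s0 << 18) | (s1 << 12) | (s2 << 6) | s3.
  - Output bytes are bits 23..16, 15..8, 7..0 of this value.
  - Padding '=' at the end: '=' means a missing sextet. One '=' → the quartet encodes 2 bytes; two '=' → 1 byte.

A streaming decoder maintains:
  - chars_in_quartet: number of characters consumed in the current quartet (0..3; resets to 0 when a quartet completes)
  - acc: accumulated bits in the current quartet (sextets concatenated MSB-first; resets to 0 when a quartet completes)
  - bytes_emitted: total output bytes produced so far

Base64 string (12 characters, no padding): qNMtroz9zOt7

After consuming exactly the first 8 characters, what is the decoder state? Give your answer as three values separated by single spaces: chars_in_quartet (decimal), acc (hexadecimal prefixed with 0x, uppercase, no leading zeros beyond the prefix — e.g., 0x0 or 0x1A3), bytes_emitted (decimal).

After char 0 ('q'=42): chars_in_quartet=1 acc=0x2A bytes_emitted=0
After char 1 ('N'=13): chars_in_quartet=2 acc=0xA8D bytes_emitted=0
After char 2 ('M'=12): chars_in_quartet=3 acc=0x2A34C bytes_emitted=0
After char 3 ('t'=45): chars_in_quartet=4 acc=0xA8D32D -> emit A8 D3 2D, reset; bytes_emitted=3
After char 4 ('r'=43): chars_in_quartet=1 acc=0x2B bytes_emitted=3
After char 5 ('o'=40): chars_in_quartet=2 acc=0xAE8 bytes_emitted=3
After char 6 ('z'=51): chars_in_quartet=3 acc=0x2BA33 bytes_emitted=3
After char 7 ('9'=61): chars_in_quartet=4 acc=0xAE8CFD -> emit AE 8C FD, reset; bytes_emitted=6

Answer: 0 0x0 6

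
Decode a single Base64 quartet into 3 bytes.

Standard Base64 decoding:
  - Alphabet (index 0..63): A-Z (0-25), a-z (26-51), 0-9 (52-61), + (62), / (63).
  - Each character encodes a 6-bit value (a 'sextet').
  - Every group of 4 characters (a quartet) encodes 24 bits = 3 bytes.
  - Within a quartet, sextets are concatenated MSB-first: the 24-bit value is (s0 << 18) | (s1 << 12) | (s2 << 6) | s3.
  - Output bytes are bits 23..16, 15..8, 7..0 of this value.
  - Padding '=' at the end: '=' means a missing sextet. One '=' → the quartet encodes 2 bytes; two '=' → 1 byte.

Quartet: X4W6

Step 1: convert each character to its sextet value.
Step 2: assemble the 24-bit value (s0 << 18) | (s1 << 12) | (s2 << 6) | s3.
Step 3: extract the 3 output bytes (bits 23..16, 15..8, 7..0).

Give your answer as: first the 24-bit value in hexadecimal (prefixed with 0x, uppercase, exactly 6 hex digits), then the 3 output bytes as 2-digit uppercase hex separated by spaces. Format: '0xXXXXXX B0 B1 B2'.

Answer: 0x5F85BA 5F 85 BA

Derivation:
Sextets: X=23, 4=56, W=22, 6=58
24-bit: (23<<18) | (56<<12) | (22<<6) | 58
      = 0x5C0000 | 0x038000 | 0x000580 | 0x00003A
      = 0x5F85BA
Bytes: (v>>16)&0xFF=5F, (v>>8)&0xFF=85, v&0xFF=BA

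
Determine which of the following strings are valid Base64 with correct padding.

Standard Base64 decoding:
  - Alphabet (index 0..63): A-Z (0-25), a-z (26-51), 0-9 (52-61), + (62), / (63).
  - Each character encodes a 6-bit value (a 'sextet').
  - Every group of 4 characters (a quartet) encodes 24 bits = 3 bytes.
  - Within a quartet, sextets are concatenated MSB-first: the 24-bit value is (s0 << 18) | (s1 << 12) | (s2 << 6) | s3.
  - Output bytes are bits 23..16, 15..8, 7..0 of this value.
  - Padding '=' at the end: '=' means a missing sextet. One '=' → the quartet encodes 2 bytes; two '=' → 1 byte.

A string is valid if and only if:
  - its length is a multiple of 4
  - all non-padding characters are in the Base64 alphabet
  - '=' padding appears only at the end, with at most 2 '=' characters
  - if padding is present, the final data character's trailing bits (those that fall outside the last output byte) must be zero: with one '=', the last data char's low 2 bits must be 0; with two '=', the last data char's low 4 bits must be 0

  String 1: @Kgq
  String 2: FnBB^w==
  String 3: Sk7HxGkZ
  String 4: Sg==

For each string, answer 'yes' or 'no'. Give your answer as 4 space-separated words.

String 1: '@Kgq' → invalid (bad char(s): ['@'])
String 2: 'FnBB^w==' → invalid (bad char(s): ['^'])
String 3: 'Sk7HxGkZ' → valid
String 4: 'Sg==' → valid

Answer: no no yes yes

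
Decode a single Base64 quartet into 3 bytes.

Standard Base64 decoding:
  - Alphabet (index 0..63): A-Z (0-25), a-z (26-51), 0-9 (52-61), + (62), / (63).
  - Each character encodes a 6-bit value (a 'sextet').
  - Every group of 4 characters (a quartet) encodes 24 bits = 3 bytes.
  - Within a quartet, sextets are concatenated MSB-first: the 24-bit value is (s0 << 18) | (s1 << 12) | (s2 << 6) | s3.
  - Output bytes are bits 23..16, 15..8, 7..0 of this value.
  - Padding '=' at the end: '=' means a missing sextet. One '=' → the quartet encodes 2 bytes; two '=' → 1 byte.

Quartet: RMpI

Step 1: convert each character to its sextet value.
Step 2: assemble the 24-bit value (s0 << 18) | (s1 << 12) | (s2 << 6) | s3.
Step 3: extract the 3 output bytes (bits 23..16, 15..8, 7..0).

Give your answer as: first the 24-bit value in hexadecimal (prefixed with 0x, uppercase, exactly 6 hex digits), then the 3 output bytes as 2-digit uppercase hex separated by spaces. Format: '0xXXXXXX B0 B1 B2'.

Answer: 0x44CA48 44 CA 48

Derivation:
Sextets: R=17, M=12, p=41, I=8
24-bit: (17<<18) | (12<<12) | (41<<6) | 8
      = 0x440000 | 0x00C000 | 0x000A40 | 0x000008
      = 0x44CA48
Bytes: (v>>16)&0xFF=44, (v>>8)&0xFF=CA, v&0xFF=48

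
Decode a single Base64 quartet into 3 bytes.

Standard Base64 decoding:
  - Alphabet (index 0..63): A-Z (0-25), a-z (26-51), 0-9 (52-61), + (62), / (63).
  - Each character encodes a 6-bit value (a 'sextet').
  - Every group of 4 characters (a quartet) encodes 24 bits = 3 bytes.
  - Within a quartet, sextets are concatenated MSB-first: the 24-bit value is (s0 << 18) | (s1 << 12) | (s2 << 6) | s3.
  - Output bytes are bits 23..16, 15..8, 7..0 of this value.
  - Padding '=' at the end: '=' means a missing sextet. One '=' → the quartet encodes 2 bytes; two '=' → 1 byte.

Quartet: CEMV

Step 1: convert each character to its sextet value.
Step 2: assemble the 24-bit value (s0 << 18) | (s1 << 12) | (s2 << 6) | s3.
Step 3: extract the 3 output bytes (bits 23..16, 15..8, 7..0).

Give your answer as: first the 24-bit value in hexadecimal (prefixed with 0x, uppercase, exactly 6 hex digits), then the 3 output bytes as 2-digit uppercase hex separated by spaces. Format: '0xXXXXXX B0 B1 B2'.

Sextets: C=2, E=4, M=12, V=21
24-bit: (2<<18) | (4<<12) | (12<<6) | 21
      = 0x080000 | 0x004000 | 0x000300 | 0x000015
      = 0x084315
Bytes: (v>>16)&0xFF=08, (v>>8)&0xFF=43, v&0xFF=15

Answer: 0x084315 08 43 15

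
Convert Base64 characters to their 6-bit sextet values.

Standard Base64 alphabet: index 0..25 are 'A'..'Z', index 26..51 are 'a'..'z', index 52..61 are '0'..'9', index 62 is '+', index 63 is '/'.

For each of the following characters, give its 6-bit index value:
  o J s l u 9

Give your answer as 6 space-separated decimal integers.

'o': a..z range, 26 + ord('o') − ord('a') = 40
'J': A..Z range, ord('J') − ord('A') = 9
's': a..z range, 26 + ord('s') − ord('a') = 44
'l': a..z range, 26 + ord('l') − ord('a') = 37
'u': a..z range, 26 + ord('u') − ord('a') = 46
'9': 0..9 range, 52 + ord('9') − ord('0') = 61

Answer: 40 9 44 37 46 61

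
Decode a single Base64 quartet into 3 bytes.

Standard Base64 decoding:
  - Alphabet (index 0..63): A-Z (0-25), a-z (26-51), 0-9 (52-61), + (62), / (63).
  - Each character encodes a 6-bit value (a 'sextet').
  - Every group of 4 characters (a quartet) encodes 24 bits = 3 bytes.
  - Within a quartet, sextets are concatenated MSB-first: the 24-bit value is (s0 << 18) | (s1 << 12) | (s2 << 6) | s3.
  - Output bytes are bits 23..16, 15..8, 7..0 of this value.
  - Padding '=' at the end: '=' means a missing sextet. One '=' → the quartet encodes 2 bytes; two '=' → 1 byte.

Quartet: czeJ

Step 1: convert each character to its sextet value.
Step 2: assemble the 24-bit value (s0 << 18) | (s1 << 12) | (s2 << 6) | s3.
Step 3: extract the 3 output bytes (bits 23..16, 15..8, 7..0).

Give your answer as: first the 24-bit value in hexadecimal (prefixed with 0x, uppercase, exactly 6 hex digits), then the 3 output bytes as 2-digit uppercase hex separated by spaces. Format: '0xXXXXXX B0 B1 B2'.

Sextets: c=28, z=51, e=30, J=9
24-bit: (28<<18) | (51<<12) | (30<<6) | 9
      = 0x700000 | 0x033000 | 0x000780 | 0x000009
      = 0x733789
Bytes: (v>>16)&0xFF=73, (v>>8)&0xFF=37, v&0xFF=89

Answer: 0x733789 73 37 89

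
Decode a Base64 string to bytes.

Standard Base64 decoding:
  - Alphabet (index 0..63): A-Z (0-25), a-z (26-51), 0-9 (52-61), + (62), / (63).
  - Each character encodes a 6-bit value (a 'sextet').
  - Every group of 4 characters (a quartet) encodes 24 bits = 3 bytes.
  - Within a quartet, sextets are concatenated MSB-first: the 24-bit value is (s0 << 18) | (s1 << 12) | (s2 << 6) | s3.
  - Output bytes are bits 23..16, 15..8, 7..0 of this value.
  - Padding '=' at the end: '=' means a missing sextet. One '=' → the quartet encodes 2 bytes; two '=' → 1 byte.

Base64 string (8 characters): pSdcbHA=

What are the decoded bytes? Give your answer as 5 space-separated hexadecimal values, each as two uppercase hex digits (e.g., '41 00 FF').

Answer: A5 27 5C 6C 70

Derivation:
After char 0 ('p'=41): chars_in_quartet=1 acc=0x29 bytes_emitted=0
After char 1 ('S'=18): chars_in_quartet=2 acc=0xA52 bytes_emitted=0
After char 2 ('d'=29): chars_in_quartet=3 acc=0x2949D bytes_emitted=0
After char 3 ('c'=28): chars_in_quartet=4 acc=0xA5275C -> emit A5 27 5C, reset; bytes_emitted=3
After char 4 ('b'=27): chars_in_quartet=1 acc=0x1B bytes_emitted=3
After char 5 ('H'=7): chars_in_quartet=2 acc=0x6C7 bytes_emitted=3
After char 6 ('A'=0): chars_in_quartet=3 acc=0x1B1C0 bytes_emitted=3
Padding '=': partial quartet acc=0x1B1C0 -> emit 6C 70; bytes_emitted=5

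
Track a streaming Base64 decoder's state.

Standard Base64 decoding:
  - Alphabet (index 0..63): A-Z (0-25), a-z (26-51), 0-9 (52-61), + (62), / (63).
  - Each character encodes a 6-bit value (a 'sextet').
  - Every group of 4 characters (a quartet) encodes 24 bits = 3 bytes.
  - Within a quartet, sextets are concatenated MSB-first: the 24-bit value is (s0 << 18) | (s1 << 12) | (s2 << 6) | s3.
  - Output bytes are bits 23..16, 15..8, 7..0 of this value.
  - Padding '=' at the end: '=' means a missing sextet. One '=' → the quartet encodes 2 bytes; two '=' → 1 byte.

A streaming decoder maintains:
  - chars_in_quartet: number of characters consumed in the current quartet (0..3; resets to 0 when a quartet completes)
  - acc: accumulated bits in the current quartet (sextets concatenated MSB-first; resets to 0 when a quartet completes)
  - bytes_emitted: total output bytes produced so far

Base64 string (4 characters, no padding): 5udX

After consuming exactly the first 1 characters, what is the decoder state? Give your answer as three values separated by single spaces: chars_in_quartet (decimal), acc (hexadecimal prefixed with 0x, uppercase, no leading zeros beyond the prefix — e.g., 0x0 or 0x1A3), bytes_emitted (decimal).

After char 0 ('5'=57): chars_in_quartet=1 acc=0x39 bytes_emitted=0

Answer: 1 0x39 0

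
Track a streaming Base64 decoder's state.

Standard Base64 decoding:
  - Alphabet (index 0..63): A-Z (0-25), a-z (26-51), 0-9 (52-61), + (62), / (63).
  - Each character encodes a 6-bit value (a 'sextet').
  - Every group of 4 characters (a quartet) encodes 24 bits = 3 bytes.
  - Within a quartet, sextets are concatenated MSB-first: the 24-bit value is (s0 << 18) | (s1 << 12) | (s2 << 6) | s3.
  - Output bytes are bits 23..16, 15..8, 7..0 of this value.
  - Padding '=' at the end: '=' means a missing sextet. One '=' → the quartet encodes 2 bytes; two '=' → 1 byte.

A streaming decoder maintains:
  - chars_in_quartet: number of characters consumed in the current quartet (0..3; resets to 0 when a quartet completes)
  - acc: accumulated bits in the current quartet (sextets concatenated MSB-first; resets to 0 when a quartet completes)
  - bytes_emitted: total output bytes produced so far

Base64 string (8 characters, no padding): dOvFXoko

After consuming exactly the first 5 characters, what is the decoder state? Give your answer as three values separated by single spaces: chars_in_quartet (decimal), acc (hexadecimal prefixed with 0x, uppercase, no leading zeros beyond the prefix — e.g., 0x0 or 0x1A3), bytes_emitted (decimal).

Answer: 1 0x17 3

Derivation:
After char 0 ('d'=29): chars_in_quartet=1 acc=0x1D bytes_emitted=0
After char 1 ('O'=14): chars_in_quartet=2 acc=0x74E bytes_emitted=0
After char 2 ('v'=47): chars_in_quartet=3 acc=0x1D3AF bytes_emitted=0
After char 3 ('F'=5): chars_in_quartet=4 acc=0x74EBC5 -> emit 74 EB C5, reset; bytes_emitted=3
After char 4 ('X'=23): chars_in_quartet=1 acc=0x17 bytes_emitted=3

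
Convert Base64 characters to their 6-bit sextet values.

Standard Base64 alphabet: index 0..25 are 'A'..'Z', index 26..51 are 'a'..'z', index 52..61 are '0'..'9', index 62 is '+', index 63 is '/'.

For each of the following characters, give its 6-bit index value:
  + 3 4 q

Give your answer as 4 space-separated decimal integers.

Answer: 62 55 56 42

Derivation:
'+': index 62
'3': 0..9 range, 52 + ord('3') − ord('0') = 55
'4': 0..9 range, 52 + ord('4') − ord('0') = 56
'q': a..z range, 26 + ord('q') − ord('a') = 42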